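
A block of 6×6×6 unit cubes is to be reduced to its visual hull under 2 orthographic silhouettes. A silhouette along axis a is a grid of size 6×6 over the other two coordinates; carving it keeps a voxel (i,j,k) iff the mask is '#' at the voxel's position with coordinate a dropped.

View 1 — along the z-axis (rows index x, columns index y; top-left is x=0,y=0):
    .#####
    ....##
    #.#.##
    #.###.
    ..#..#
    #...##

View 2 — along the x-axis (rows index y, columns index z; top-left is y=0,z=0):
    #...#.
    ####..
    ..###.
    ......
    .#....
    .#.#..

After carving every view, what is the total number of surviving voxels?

voxel count = 37

full grid |V| = 216
after view 1 [z-axis, 20 of 36 cells solid] → remaining = 120
after view 2 [x-axis, 12 of 36 cells solid] → remaining = 37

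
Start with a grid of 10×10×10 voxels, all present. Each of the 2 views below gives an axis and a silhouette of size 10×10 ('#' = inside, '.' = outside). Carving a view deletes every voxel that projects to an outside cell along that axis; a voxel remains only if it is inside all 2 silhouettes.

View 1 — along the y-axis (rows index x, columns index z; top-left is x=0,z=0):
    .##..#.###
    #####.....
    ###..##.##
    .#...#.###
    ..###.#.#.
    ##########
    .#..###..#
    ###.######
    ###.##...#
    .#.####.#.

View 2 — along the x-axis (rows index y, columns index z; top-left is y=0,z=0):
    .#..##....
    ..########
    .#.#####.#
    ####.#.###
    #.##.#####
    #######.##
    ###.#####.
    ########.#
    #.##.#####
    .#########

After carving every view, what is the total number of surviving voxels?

before carving: 1000 voxels (10×10×10)
step 1: project along y, AND mask (64/100) → |grid| = 640
step 2: project along x, AND mask (77/100) → |grid| = 495

remaining voxels: 495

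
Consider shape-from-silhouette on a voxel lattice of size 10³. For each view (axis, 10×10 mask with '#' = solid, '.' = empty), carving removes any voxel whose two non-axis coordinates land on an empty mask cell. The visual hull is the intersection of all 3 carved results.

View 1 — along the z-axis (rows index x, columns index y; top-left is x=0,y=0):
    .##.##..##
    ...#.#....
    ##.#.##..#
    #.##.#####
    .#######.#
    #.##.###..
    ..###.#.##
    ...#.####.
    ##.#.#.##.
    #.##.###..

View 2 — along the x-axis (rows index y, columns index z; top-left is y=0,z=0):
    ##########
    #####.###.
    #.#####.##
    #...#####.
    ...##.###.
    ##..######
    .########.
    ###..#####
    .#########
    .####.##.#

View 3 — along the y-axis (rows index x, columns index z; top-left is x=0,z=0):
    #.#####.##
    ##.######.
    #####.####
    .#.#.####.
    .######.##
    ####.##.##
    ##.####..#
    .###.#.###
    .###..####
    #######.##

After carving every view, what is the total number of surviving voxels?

full grid |V| = 1000
after view 1 [z-axis, 59 of 100 cells solid] → remaining = 590
after view 2 [x-axis, 77 of 100 cells solid] → remaining = 455
after view 3 [y-axis, 77 of 100 cells solid] → remaining = 349

|visual hull| = 349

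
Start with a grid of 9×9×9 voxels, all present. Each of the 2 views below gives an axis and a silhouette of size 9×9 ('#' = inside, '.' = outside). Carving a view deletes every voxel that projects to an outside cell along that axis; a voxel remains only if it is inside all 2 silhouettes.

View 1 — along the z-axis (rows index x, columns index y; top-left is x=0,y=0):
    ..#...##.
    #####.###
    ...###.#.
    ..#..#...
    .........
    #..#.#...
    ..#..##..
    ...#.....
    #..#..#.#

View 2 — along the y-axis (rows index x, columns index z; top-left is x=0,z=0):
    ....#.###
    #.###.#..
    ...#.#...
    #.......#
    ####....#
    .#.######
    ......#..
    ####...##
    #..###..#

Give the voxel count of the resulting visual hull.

start: 9×9×9 = 729 voxels
carve view 1 (along z, XY-mask fill 28/81): 252 voxels remain
carve view 2 (along y, XZ-mask fill 37/81): 114 voxels remain

voxel count = 114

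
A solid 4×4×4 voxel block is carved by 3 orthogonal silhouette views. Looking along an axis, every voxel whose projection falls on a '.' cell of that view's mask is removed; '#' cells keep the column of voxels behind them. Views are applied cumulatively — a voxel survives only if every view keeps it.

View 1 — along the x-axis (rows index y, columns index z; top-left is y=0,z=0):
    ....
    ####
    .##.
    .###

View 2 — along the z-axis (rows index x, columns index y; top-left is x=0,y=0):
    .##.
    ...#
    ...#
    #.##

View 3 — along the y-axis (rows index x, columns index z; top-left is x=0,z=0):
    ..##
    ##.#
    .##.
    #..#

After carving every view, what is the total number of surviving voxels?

remaining voxels: 8

initial block: 4^3 = 64
step 1: project along x, AND mask (9/16) → |grid| = 36
step 2: project along z, AND mask (7/16) → |grid| = 17
step 3: project along y, AND mask (9/16) → |grid| = 8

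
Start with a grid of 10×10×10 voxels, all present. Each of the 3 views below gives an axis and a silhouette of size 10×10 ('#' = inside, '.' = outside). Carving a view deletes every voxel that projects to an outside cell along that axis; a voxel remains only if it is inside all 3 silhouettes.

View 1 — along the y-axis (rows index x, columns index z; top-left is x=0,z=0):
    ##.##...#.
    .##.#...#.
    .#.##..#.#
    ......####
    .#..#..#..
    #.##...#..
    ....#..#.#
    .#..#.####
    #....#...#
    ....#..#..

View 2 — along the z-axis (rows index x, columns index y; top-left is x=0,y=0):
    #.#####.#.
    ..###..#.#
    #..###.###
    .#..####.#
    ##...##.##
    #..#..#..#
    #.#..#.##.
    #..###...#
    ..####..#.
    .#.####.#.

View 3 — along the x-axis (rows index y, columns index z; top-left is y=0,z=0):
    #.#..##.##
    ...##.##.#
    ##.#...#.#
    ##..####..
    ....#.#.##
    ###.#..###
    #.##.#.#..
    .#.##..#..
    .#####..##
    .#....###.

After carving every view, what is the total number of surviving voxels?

before carving: 1000 voxels (10×10×10)
after view 1 [y-axis, 39 of 100 cells solid] → remaining = 390
after view 2 [z-axis, 56 of 100 cells solid] → remaining = 220
after view 3 [x-axis, 53 of 100 cells solid] → remaining = 130

130 voxels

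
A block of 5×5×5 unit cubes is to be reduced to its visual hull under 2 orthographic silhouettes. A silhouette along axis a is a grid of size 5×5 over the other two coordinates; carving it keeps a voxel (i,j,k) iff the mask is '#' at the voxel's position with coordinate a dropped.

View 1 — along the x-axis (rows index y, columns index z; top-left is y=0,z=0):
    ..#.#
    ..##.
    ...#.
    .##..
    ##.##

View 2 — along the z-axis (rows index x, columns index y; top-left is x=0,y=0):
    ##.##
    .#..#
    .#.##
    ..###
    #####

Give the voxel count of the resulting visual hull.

42 voxels

before carving: 125 voxels (5×5×5)
step 1: project along x, AND mask (11/25) → |grid| = 55
step 2: project along z, AND mask (17/25) → |grid| = 42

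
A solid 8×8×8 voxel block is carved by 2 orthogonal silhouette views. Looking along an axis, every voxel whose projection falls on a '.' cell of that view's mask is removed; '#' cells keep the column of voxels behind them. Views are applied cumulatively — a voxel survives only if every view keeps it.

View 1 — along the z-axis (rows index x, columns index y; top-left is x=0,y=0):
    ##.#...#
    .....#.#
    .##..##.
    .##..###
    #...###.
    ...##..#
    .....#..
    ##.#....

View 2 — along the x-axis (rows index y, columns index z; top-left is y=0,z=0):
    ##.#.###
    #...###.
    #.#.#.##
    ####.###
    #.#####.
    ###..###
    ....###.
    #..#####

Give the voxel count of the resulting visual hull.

voxel count = 140

start: 8×8×8 = 512 voxels
carve view 1 (along z, XY-mask fill 26/64): 208 voxels remain
carve view 2 (along x, YZ-mask fill 43/64): 140 voxels remain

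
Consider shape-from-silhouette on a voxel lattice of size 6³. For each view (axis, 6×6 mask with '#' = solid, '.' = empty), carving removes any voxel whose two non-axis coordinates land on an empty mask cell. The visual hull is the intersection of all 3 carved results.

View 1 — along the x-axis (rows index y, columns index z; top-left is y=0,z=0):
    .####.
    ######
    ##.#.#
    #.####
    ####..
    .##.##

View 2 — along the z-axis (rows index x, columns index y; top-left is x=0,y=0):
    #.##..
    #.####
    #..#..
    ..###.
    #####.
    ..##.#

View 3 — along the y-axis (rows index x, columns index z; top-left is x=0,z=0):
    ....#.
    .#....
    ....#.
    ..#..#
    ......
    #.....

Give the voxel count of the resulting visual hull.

|visual hull| = 14

before carving: 216 voxels (6×6×6)
after view 1 [x-axis, 27 of 36 cells solid] → remaining = 162
after view 2 [z-axis, 21 of 36 cells solid] → remaining = 92
after view 3 [y-axis, 6 of 36 cells solid] → remaining = 14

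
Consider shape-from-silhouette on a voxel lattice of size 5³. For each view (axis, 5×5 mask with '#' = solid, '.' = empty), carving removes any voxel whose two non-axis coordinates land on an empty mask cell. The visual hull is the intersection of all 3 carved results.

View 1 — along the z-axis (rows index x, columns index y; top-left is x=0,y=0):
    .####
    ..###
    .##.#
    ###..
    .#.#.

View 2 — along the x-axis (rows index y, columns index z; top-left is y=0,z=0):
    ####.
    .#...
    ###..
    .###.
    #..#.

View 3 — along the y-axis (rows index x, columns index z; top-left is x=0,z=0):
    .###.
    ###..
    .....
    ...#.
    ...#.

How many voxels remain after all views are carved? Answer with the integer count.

initial block: 5^3 = 125
  1. axis=2 (XY plane), |mask|=15  ⇒  voxels=75
  2. axis=0 (YZ plane), |mask|=13  ⇒  voxels=35
  3. axis=1 (XZ plane), |mask|=8  ⇒  voxels=15

15 voxels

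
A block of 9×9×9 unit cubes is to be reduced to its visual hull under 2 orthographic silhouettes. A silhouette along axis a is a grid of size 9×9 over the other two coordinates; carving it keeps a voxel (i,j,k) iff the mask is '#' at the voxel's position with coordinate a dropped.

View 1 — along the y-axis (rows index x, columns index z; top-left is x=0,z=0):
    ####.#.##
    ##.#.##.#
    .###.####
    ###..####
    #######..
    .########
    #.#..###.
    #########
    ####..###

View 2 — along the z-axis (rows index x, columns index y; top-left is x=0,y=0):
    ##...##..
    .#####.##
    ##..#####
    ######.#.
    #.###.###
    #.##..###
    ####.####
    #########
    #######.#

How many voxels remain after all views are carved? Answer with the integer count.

|visual hull| = 442

start: 9×9×9 = 729 voxels
[1] y-view keeps 63 columns → grid now 567
[2] z-view keeps 63 columns → grid now 442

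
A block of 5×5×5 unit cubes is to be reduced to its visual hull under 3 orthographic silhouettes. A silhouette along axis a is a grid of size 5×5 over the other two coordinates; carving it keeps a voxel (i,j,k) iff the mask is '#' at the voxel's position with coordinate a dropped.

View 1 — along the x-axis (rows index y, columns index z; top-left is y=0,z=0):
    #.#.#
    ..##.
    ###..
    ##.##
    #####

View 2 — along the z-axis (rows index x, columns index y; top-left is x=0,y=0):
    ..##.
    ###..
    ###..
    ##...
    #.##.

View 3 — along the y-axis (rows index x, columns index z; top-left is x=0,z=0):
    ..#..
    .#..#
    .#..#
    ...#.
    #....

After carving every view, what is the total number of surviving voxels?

voxel count = 9

initial block: 5^3 = 125
carve view 1 (along x, YZ-mask fill 17/25): 85 voxels remain
carve view 2 (along z, XY-mask fill 13/25): 38 voxels remain
carve view 3 (along y, XZ-mask fill 7/25): 9 voxels remain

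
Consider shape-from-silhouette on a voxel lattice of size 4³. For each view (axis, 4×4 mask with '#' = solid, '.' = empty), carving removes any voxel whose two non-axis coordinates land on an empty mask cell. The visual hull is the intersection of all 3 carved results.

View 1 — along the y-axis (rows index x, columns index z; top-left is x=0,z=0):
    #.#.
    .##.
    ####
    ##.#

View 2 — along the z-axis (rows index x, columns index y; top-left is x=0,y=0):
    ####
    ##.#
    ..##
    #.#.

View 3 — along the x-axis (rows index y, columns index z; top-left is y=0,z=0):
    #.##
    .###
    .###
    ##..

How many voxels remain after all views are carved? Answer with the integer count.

start: 4×4×4 = 64 voxels
after view 1 [y-axis, 11 of 16 cells solid] → remaining = 44
after view 2 [z-axis, 11 of 16 cells solid] → remaining = 28
after view 3 [x-axis, 11 of 16 cells solid] → remaining = 18

18 voxels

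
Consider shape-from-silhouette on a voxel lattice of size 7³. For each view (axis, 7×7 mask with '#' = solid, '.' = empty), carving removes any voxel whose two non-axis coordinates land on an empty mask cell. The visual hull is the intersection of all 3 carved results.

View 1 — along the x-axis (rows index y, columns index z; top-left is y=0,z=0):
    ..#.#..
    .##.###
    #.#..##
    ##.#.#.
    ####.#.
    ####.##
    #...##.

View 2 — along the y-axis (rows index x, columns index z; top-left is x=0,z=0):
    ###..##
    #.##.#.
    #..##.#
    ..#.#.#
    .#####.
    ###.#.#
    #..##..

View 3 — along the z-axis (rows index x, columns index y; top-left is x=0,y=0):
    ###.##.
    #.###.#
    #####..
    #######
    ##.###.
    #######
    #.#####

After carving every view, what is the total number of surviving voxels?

initial block: 7^3 = 343
step 1: project along x, AND mask (29/49) → |grid| = 203
step 2: project along y, AND mask (29/49) → |grid| = 119
step 3: project along z, AND mask (40/49) → |grid| = 98

98 voxels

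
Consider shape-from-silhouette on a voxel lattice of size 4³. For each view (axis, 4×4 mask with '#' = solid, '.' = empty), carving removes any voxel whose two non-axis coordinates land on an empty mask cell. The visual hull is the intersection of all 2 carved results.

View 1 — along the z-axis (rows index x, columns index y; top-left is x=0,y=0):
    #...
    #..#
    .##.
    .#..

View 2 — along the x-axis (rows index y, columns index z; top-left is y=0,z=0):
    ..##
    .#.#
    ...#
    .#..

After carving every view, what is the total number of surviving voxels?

remaining voxels: 10

initial block: 4^3 = 64
V1 z: intersect with XY mask (6 set) -- 24 left
V2 x: intersect with YZ mask (6 set) -- 10 left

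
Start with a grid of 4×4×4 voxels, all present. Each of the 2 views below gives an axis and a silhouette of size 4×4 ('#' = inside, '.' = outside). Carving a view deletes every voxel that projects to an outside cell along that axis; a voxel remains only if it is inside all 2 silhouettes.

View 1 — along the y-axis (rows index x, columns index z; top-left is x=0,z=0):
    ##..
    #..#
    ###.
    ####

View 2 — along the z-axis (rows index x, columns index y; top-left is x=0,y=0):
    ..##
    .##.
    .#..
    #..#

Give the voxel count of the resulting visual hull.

start: 4×4×4 = 64 voxels
  1. axis=1 (XZ plane), |mask|=11  ⇒  voxels=44
  2. axis=2 (XY plane), |mask|=7  ⇒  voxels=19

voxel count = 19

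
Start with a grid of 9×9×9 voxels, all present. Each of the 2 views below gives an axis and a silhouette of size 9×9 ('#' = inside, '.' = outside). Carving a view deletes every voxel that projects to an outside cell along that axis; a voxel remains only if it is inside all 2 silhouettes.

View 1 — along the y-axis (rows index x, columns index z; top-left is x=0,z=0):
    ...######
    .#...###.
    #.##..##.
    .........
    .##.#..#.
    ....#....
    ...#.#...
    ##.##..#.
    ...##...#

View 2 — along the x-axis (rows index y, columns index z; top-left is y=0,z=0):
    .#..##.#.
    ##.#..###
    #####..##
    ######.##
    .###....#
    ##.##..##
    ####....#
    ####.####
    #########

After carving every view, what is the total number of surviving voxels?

190 voxels

full grid |V| = 729
V1 y: intersect with XZ mask (30 set) -- 270 left
V2 x: intersect with YZ mask (57 set) -- 190 left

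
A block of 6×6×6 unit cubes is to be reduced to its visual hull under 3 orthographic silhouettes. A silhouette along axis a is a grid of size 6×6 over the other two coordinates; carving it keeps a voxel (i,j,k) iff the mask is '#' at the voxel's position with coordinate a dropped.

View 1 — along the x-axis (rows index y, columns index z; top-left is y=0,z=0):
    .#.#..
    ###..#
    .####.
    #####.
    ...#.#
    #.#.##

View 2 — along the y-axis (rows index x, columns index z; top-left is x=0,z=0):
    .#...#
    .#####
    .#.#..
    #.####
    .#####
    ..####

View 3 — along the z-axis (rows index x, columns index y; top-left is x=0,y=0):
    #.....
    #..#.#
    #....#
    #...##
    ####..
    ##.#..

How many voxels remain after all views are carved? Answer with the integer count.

38 voxels

initial block: 6^3 = 216
after view 1 [x-axis, 21 of 36 cells solid] → remaining = 126
after view 2 [y-axis, 23 of 36 cells solid] → remaining = 82
after view 3 [z-axis, 16 of 36 cells solid] → remaining = 38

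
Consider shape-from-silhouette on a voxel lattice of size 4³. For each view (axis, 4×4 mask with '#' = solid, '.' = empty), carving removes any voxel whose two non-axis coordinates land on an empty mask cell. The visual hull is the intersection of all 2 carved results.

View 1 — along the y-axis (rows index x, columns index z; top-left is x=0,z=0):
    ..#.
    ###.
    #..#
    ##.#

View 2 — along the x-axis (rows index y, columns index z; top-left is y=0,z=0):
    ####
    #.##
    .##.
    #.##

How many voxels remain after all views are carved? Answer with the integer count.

remaining voxels: 27

start: 4×4×4 = 64 voxels
step 1: project along y, AND mask (9/16) → |grid| = 36
step 2: project along x, AND mask (12/16) → |grid| = 27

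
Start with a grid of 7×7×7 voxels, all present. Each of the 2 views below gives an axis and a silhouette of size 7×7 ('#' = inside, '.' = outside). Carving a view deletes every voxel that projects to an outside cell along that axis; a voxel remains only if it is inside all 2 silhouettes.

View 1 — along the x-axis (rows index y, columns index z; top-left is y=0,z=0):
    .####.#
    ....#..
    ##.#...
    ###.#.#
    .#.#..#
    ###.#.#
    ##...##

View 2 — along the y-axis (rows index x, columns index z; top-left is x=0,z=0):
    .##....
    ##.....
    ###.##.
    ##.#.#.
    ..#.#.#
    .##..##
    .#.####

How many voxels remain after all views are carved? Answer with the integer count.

start: 7×7×7 = 343 voxels
V1 x: intersect with YZ mask (26 set) -- 182 left
V2 y: intersect with XZ mask (25 set) -- 97 left

remaining voxels: 97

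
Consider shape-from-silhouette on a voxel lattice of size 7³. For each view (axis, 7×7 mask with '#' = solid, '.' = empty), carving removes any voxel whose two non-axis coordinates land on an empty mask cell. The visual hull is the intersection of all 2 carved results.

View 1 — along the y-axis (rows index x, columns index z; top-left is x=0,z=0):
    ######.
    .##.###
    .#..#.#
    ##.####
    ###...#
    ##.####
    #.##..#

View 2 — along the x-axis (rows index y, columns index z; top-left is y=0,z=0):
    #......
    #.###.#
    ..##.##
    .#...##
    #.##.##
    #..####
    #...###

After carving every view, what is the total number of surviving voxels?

start: 7×7×7 = 343 voxels
step 1: project along y, AND mask (34/49) → |grid| = 238
step 2: project along x, AND mask (27/49) → |grid| = 130

130 voxels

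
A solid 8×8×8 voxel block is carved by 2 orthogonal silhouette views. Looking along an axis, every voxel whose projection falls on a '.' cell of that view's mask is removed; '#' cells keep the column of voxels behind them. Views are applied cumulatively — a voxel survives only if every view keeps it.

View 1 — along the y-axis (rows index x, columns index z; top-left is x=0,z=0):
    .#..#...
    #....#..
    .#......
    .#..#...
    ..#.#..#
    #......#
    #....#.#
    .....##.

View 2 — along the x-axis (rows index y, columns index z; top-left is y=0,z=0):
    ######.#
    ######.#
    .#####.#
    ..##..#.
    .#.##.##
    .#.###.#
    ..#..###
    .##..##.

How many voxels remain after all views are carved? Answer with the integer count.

start: 8×8×8 = 512 voxels
V1 y: intersect with XZ mask (17 set) -- 136 left
V2 x: intersect with YZ mask (41 set) -- 85 left

|visual hull| = 85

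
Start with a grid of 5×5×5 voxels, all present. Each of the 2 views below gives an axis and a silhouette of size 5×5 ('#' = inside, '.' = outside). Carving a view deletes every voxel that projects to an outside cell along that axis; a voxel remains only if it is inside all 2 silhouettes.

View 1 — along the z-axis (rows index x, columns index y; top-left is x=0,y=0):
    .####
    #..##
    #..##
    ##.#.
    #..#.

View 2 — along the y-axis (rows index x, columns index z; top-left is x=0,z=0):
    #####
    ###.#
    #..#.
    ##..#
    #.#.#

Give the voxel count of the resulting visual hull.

|visual hull| = 53

start: 5×5×5 = 125 voxels
  1. axis=2 (XY plane), |mask|=15  ⇒  voxels=75
  2. axis=1 (XZ plane), |mask|=17  ⇒  voxels=53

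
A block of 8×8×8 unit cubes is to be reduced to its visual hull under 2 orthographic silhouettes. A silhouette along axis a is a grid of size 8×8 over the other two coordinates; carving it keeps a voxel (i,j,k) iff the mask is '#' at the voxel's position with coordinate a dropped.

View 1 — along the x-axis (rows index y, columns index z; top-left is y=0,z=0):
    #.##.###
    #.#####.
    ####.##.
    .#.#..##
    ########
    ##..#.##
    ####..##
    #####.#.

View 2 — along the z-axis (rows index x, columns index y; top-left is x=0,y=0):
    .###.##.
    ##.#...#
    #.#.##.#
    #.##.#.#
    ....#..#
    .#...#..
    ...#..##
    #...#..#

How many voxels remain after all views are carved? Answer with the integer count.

|visual hull| = 168

initial block: 8^3 = 512
V1 x: intersect with YZ mask (47 set) -- 376 left
V2 z: intersect with XY mask (29 set) -- 168 left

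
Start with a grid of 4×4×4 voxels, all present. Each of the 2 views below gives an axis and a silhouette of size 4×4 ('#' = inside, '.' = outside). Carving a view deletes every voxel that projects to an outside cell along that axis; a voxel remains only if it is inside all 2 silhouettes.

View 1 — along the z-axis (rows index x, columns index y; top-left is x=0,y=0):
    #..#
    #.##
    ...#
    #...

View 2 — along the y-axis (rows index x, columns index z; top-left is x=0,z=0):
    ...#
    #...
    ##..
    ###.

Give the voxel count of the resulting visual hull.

full grid |V| = 64
step 1: project along z, AND mask (7/16) → |grid| = 28
step 2: project along y, AND mask (7/16) → |grid| = 10

voxel count = 10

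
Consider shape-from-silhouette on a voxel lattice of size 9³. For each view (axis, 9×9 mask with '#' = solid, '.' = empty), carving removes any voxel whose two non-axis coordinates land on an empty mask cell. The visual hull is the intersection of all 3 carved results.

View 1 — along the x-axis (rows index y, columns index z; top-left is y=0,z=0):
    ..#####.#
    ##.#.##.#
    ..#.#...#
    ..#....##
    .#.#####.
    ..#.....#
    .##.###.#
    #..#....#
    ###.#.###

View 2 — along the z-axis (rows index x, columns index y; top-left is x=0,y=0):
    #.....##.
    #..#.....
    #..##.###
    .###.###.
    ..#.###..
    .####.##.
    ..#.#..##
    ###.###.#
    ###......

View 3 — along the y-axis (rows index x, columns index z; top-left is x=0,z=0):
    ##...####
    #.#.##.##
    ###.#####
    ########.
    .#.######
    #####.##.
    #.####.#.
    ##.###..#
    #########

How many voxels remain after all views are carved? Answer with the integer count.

|visual hull| = 145

initial block: 9^3 = 729
carve view 1 (along x, YZ-mask fill 42/81): 378 voxels remain
carve view 2 (along z, XY-mask fill 41/81): 192 voxels remain
carve view 3 (along y, XZ-mask fill 63/81): 145 voxels remain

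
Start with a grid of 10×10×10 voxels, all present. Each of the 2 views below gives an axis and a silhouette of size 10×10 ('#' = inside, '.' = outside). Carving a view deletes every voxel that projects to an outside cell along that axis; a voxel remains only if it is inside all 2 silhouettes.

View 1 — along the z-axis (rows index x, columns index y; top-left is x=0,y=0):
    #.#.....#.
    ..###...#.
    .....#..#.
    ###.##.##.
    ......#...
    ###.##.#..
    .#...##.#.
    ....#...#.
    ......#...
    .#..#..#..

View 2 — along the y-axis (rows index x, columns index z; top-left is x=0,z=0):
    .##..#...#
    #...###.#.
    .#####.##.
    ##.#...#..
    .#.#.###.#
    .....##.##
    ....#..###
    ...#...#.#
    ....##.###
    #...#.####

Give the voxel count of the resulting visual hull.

voxel count = 149

before carving: 1000 voxels (10×10×10)
[1] z-view keeps 33 columns → grid now 330
[2] y-view keeps 48 columns → grid now 149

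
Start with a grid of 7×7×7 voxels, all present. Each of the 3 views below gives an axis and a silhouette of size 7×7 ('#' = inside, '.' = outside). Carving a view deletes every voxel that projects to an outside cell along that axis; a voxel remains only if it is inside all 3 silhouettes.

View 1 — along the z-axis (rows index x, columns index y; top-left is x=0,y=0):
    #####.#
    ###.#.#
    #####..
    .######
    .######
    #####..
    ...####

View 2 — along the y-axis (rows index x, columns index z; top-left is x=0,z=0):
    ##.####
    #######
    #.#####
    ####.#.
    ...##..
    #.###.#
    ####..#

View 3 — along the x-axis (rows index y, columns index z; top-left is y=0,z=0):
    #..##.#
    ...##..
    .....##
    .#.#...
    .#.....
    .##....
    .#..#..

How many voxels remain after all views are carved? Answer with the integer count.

full grid |V| = 343
carve view 1 (along z, XY-mask fill 37/49): 259 voxels remain
carve view 2 (along y, XZ-mask fill 36/49): 188 voxels remain
carve view 3 (along x, YZ-mask fill 15/49): 59 voxels remain

remaining voxels: 59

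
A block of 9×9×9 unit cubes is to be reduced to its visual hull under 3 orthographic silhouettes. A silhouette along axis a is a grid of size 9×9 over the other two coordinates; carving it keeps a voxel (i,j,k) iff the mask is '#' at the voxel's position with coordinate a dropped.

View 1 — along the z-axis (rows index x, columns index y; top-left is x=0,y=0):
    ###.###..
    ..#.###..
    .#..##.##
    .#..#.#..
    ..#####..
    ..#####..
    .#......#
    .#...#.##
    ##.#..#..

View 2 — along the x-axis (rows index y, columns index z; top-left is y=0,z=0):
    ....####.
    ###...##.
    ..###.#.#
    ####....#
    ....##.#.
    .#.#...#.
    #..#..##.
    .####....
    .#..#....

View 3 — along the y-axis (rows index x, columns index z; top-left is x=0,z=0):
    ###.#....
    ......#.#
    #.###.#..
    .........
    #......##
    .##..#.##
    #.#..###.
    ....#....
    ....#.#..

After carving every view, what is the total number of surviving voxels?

initial block: 9^3 = 729
after view 1 [z-axis, 38 of 81 cells solid] → remaining = 342
after view 2 [x-axis, 35 of 81 cells solid] → remaining = 147
after view 3 [y-axis, 27 of 81 cells solid] → remaining = 48

remaining voxels: 48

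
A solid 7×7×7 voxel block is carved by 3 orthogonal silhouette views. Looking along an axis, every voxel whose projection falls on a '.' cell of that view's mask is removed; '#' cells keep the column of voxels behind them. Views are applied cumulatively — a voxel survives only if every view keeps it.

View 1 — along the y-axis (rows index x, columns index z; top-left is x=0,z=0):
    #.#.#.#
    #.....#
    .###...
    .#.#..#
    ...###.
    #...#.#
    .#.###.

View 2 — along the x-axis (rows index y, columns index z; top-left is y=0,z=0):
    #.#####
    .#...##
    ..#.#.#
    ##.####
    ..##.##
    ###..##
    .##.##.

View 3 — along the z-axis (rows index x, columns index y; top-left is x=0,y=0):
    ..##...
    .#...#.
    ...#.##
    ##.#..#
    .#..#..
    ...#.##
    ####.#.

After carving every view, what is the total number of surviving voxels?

remaining voxels: 44

full grid |V| = 343
step 1: project along y, AND mask (22/49) → |grid| = 154
step 2: project along x, AND mask (31/49) → |grid| = 95
step 3: project along z, AND mask (21/49) → |grid| = 44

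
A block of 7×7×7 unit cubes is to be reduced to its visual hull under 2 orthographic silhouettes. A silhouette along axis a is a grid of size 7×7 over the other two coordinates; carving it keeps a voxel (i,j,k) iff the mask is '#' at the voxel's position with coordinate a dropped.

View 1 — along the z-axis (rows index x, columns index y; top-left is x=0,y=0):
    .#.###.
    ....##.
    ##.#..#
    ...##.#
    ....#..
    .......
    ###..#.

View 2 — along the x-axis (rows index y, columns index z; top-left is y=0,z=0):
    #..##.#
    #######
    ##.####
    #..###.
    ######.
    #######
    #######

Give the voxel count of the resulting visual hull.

initial block: 7^3 = 343
after view 1 [z-axis, 18 of 49 cells solid] → remaining = 126
after view 2 [x-axis, 41 of 49 cells solid] → remaining = 106

|visual hull| = 106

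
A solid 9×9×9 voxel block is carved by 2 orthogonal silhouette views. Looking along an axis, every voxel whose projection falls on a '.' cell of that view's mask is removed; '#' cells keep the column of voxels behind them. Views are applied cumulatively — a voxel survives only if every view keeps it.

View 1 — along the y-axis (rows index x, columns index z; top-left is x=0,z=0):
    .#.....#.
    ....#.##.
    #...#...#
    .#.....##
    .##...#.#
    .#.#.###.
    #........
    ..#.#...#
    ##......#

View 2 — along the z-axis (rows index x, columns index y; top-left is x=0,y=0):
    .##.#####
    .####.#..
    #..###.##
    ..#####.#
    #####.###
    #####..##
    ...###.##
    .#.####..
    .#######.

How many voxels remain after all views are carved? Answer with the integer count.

start: 9×9×9 = 729 voxels
after view 1 [y-axis, 27 of 81 cells solid] → remaining = 243
after view 2 [z-axis, 56 of 81 cells solid] → remaining = 173

173 voxels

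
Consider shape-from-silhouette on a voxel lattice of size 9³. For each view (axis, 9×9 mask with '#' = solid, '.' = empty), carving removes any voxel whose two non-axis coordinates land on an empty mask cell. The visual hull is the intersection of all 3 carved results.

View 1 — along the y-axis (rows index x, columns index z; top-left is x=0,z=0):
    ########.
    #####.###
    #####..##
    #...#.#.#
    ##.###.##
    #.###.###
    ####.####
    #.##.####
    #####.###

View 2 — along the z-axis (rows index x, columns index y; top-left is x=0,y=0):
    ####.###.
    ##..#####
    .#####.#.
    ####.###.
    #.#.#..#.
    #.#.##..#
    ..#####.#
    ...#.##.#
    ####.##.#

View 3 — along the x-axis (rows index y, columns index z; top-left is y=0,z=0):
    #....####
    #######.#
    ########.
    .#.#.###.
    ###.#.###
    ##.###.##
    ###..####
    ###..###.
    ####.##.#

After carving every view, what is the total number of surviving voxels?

277 voxels

start: 9×9×9 = 729 voxels
after view 1 [y-axis, 64 of 81 cells solid] → remaining = 576
after view 2 [z-axis, 53 of 81 cells solid] → remaining = 377
after view 3 [x-axis, 60 of 81 cells solid] → remaining = 277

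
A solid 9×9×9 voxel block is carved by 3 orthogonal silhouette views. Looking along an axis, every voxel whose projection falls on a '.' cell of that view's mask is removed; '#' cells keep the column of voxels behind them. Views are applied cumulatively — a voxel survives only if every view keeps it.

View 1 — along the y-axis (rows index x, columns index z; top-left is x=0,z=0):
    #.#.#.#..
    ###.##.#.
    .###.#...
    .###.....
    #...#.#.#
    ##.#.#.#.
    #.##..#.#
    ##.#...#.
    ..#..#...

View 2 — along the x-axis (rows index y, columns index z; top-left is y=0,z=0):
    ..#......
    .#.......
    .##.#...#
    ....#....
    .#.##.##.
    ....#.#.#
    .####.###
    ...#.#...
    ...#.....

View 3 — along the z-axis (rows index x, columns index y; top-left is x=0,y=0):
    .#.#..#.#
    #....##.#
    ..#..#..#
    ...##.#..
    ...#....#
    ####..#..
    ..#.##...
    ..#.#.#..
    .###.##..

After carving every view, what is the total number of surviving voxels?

|visual hull| = 39

start: 9×9×9 = 729 voxels
step 1: project along y, AND mask (37/81) → |grid| = 333
step 2: project along x, AND mask (25/81) → |grid| = 98
step 3: project along z, AND mask (32/81) → |grid| = 39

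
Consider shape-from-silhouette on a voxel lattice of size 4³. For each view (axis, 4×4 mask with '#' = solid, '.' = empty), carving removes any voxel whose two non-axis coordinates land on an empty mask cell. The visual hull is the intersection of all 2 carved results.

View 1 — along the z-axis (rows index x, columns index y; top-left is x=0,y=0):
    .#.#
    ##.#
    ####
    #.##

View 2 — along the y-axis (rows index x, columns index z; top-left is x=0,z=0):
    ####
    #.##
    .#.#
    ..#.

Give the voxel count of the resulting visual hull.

voxel count = 28

start: 4×4×4 = 64 voxels
[1] z-view keeps 12 columns → grid now 48
[2] y-view keeps 10 columns → grid now 28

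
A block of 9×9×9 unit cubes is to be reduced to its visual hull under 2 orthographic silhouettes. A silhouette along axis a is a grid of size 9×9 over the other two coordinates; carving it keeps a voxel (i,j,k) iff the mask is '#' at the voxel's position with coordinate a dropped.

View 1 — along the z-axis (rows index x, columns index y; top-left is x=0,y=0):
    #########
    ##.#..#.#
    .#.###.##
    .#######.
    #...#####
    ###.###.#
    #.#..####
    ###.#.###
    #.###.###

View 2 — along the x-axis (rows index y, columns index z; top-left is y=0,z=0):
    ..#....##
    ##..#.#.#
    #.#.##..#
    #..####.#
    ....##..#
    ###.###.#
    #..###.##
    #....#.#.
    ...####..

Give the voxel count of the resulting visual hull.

initial block: 9^3 = 729
step 1: project along z, AND mask (60/81) → |grid| = 540
step 2: project along x, AND mask (42/81) → |grid| = 275

|visual hull| = 275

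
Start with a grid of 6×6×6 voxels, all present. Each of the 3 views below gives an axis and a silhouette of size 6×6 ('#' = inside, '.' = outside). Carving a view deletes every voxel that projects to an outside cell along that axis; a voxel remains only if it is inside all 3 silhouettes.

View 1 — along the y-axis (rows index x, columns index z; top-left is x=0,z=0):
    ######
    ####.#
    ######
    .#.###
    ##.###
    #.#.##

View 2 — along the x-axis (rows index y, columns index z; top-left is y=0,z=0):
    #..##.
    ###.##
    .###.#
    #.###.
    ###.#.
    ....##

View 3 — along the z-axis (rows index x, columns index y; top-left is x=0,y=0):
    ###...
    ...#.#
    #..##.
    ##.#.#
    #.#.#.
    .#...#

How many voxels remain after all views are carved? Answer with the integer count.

|visual hull| = 51

initial block: 6^3 = 216
  1. axis=1 (XZ plane), |mask|=30  ⇒  voxels=180
  2. axis=0 (YZ plane), |mask|=22  ⇒  voxels=109
  3. axis=2 (XY plane), |mask|=17  ⇒  voxels=51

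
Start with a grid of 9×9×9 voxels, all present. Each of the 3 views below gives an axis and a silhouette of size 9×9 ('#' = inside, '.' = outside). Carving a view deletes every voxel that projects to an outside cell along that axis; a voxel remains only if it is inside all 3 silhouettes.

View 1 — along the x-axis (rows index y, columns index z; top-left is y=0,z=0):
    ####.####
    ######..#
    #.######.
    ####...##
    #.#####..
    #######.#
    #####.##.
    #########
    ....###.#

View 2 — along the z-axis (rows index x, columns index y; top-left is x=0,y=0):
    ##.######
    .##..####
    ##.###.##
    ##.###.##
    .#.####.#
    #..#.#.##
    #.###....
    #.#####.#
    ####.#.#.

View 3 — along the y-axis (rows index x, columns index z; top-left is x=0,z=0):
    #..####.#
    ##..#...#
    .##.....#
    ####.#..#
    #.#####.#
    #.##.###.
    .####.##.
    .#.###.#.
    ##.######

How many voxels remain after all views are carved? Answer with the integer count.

start: 9×9×9 = 729 voxels
carve view 1 (along x, YZ-mask fill 62/81): 558 voxels remain
carve view 2 (along z, XY-mask fill 56/81): 384 voxels remain
carve view 3 (along y, XZ-mask fill 51/81): 245 voxels remain

|visual hull| = 245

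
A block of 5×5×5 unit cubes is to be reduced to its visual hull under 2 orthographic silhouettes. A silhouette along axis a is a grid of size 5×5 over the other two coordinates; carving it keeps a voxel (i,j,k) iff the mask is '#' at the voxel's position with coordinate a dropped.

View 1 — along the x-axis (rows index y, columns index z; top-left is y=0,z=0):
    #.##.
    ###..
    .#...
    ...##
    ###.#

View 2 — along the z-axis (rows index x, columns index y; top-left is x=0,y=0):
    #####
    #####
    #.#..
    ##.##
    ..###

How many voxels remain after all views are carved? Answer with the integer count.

full grid |V| = 125
V1 x: intersect with YZ mask (13 set) -- 65 left
V2 z: intersect with XY mask (19 set) -- 49 left

|visual hull| = 49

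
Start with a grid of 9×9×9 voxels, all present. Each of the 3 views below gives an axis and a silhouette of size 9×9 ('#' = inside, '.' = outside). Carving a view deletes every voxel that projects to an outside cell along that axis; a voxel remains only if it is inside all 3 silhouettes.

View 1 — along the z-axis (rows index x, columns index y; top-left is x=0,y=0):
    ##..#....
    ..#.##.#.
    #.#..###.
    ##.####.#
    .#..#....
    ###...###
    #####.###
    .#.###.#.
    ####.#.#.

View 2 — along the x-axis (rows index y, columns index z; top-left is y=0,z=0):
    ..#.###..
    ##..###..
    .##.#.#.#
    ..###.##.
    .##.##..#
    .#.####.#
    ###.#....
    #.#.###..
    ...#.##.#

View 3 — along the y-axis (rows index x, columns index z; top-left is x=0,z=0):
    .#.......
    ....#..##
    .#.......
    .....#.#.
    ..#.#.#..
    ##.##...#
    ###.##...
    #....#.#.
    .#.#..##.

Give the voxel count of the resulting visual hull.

full grid |V| = 729
  1. axis=2 (XY plane), |mask|=46  ⇒  voxels=414
  2. axis=0 (YZ plane), |mask|=43  ⇒  voxels=222
  3. axis=1 (XZ plane), |mask|=27  ⇒  voxels=80

voxel count = 80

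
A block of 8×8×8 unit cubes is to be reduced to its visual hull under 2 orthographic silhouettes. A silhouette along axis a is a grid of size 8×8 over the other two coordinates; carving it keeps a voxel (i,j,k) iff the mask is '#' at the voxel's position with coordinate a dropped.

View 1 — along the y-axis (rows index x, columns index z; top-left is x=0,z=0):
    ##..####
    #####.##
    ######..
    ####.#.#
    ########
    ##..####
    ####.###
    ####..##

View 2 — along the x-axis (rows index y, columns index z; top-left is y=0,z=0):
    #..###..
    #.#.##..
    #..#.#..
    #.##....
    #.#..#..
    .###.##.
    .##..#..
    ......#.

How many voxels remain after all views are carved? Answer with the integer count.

remaining voxels: 168

before carving: 512 voxels (8×8×8)
after view 1 [y-axis, 52 of 64 cells solid] → remaining = 416
after view 2 [x-axis, 26 of 64 cells solid] → remaining = 168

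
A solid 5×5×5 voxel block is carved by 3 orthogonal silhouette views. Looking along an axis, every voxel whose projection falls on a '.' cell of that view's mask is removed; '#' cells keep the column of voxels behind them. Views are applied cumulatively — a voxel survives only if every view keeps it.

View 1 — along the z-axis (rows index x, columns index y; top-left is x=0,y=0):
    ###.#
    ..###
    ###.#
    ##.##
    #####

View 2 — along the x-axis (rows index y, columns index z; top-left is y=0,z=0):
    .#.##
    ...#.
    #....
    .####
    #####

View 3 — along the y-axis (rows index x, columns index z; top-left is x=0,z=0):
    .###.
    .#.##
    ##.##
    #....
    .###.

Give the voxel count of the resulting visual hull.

voxel count = 31

initial block: 5^3 = 125
step 1: project along z, AND mask (20/25) → |grid| = 100
step 2: project along x, AND mask (14/25) → |grid| = 57
step 3: project along y, AND mask (14/25) → |grid| = 31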